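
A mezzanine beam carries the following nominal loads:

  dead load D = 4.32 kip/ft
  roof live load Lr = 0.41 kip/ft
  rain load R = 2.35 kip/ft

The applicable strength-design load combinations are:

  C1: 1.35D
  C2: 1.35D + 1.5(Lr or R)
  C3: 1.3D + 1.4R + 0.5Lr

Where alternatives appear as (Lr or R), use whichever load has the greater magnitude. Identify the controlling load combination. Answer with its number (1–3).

Combination 2

(Lr or R) → R = 2.35 kip/ft.
C1: 1.35(4.32) = 5.83
C2: 1.35(4.32) + 1.5(2.35) = 9.36
C3: 1.3(4.32) + 1.4(2.35) + 0.5(0.41) = 9.11
The largest value is 9.36 kip/ft from combination 2.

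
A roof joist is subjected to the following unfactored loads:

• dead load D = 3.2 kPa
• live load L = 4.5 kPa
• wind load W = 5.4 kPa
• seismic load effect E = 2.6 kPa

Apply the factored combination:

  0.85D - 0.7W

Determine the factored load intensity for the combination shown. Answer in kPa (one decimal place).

0.85(3.2) - 0.7(5.4) = 2.7 - 3.8 = -1.1
q_u = -1.1 kPa.

-1.1 kPa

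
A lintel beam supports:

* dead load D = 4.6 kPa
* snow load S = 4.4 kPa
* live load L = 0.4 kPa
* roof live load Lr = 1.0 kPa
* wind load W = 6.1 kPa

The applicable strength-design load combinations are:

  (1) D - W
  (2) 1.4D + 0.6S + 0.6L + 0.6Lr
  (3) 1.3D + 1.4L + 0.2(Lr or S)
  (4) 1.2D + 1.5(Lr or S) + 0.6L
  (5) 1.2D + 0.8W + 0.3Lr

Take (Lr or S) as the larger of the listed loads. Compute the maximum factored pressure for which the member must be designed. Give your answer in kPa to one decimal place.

12.4 kPa

(Lr or S) → S = 4.4 kPa.
(1) 1.0(4.6) - 1.0(6.1) = 4.6 - 6.1 = -1.5
(2) 1.4(4.6) + 0.6(4.4) + 0.6(0.4) + 0.6(1.0) = 9.9
(3) 1.3(4.6) + 1.4(0.4) + 0.2(4.4) = 7.4
(4) 1.2(4.6) + 1.5(4.4) + 0.6(0.4) = 12.4
(5) 1.2(4.6) + 0.8(6.1) + 0.3(1.0) = 5.5 + 4.9 + 0.3 = 10.7
Combination 4 governs: p_u = 12.4 kPa.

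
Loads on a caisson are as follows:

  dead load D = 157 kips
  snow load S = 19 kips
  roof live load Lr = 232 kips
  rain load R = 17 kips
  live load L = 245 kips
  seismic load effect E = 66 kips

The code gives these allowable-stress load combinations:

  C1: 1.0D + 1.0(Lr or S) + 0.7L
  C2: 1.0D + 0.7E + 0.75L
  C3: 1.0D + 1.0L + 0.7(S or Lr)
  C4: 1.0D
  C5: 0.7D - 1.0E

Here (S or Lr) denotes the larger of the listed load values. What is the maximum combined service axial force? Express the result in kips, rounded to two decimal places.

(Lr or S) → Lr = 232 kips; (S or Lr) → Lr = 232 kips.
C1: 1.0(157) + 1.0(232) + 0.7(245) = 157.00 + 232.00 + 171.50 = 560.50
C2: 1.0(157) + 0.7(66) + 0.75(245) = 157.00 + 46.20 + 183.75 = 386.95
C3: 1.0(157) + 1.0(245) + 0.7(232) = 157.00 + 245.00 + 162.40 = 564.40
C4: 1.0(157) = 157.00
C5: 0.7(157) - 1.0(66) = 109.90 - 66.00 = 43.90
The controlling combination is 3, giving 564.40 kips.

564.40 kips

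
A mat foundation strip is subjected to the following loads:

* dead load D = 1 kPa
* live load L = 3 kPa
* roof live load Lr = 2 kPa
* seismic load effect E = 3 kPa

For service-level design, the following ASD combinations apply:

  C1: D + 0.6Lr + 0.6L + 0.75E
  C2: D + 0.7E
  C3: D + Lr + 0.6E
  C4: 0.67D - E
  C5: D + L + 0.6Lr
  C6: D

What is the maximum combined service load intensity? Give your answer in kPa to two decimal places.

C1: 1.0(1) + 0.6(2) + 0.6(3) + 0.75(3) = 1.00 + 1.20 + 1.80 + 2.25 = 6.25
C2: 1.0(1) + 0.7(3) = 1.00 + 2.10 = 3.10
C3: 1.0(1) + 1.0(2) + 0.6(3) = 1.00 + 2.00 + 1.80 = 4.80
C4: 0.67(1) - 1.0(3) = 0.67 - 3.00 = -2.33
C5: 1.0(1) + 1.0(3) + 0.6(2) = 1.00 + 3.00 + 1.20 = 5.20
C6: 1.0(1) = 1.00
The controlling combination is 1, giving 6.25 kPa.

6.25 kPa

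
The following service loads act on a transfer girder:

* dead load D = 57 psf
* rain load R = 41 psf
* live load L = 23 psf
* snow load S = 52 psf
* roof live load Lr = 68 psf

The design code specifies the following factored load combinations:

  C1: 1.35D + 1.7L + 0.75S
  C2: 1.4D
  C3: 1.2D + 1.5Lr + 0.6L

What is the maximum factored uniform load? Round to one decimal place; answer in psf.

184.2 psf

C1: 1.35(57) + 1.7(23) + 0.75(52) = 77.0 + 39.1 + 39.0 = 155.1
C2: 1.4(57) = 79.8
C3: 1.2(57) + 1.5(68) + 0.6(23) = 68.4 + 102.0 + 13.8 = 184.2
The controlling combination is 3, giving 184.2 psf.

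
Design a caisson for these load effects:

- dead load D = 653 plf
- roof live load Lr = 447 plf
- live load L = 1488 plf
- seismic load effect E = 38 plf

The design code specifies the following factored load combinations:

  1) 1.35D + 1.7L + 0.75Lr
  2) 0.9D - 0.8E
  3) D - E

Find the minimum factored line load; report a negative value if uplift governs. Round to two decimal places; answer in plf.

1) 1.35(653) + 1.7(1488) + 0.75(447) = 881.55 + 2529.60 + 335.25 = 3746.40
2) 0.9(653) - 0.8(38) = 587.70 - 30.40 = 557.30
3) 1.0(653) - 1.0(38) = 653.00 - 38.00 = 615.00
Combination 2 gives the minimum: 557.30 plf.

557.30 plf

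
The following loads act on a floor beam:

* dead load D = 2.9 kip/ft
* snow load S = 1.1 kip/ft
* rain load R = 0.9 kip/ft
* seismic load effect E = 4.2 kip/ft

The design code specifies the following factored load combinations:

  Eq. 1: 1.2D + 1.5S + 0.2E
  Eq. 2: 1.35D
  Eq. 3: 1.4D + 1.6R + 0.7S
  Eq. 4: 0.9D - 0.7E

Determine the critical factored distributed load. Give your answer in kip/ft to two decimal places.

6.27 kip/ft

Eq. 1: 1.2(2.9) + 1.5(1.1) + 0.2(4.2) = 3.48 + 1.65 + 0.84 = 5.97
Eq. 2: 1.35(2.9) = 3.92
Eq. 3: 1.4(2.9) + 1.6(0.9) + 0.7(1.1) = 4.06 + 1.44 + 0.77 = 6.27
Eq. 4: 0.9(2.9) - 0.7(4.2) = 2.61 - 2.94 = -0.33
The controlling combination is 3, giving 6.27 kip/ft.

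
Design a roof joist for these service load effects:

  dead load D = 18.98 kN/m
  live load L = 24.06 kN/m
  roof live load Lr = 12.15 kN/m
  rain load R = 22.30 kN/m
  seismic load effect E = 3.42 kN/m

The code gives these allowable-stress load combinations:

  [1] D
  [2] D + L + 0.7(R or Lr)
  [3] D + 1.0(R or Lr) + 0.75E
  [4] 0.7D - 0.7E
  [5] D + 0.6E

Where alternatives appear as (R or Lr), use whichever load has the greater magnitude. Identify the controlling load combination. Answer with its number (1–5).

(R or Lr) → R = 22.30 kN/m.
[1] 1.0(18.98) = 18.98
[2] 1.0(18.98) + 1.0(24.06) + 0.7(22.30) = 18.98 + 24.06 + 15.61 = 58.65
[3] 1.0(18.98) + 1.0(22.30) + 0.75(3.42) = 18.98 + 22.30 + 2.57 = 43.85
[4] 0.7(18.98) - 0.7(3.42) = 10.89
[5] 1.0(18.98) + 0.6(3.42) = 18.98 + 2.05 = 21.03
The largest value is 58.65 kN/m from combination 2.

Combination 2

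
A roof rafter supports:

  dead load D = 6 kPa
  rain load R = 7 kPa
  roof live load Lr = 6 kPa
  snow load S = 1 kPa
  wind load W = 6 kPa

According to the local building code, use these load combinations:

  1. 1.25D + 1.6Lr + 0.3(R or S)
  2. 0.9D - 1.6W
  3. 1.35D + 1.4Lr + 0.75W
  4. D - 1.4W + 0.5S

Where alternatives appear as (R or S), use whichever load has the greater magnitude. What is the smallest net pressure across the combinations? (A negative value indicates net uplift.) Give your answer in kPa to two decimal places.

(R or S) → R = 7 kPa.
1. 1.25(6) + 1.6(6) + 0.3(7) = 7.50 + 9.60 + 2.10 = 19.20
2. 0.9(6) - 1.6(6) = 5.40 - 9.60 = -4.20
3. 1.35(6) + 1.4(6) + 0.75(6) = 8.10 + 8.40 + 4.50 = 21.00
4. 1.0(6) - 1.4(6) + 0.5(1) = 6.00 - 8.40 + 0.50 = -1.90
Combination 2 gives the minimum: -4.20 kPa.

-4.20 kPa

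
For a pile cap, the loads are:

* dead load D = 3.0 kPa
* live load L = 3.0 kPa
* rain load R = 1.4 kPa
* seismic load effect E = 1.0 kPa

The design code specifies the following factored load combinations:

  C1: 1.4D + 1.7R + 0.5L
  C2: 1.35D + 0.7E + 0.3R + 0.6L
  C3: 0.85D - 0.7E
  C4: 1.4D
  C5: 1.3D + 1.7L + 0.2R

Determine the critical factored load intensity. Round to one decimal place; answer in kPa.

C1: 1.4(3.0) + 1.7(1.4) + 0.5(3.0) = 8.1
C2: 1.35(3.0) + 0.7(1.0) + 0.3(1.4) + 0.6(3.0) = 7.0
C3: 0.85(3.0) - 0.7(1.0) = 1.9
C4: 1.4(3.0) = 4.2
C5: 1.3(3.0) + 1.7(3.0) + 0.2(1.4) = 9.3
The controlling combination is 5, giving 9.3 kPa.

9.3 kPa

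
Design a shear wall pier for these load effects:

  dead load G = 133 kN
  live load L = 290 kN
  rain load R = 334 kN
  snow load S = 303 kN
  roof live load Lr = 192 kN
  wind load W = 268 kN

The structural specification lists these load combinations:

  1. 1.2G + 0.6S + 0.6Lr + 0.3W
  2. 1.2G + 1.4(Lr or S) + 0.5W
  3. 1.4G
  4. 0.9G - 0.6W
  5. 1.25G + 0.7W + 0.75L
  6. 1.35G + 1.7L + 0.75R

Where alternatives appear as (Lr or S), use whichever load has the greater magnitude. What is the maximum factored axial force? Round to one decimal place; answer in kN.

923.1 kN

(Lr or S) → S = 303 kN.
1. 1.2(133) + 0.6(303) + 0.6(192) + 0.3(268) = 537.0
2. 1.2(133) + 1.4(303) + 0.5(268) = 717.8
3. 1.4(133) = 186.2
4. 0.9(133) - 0.6(268) = -41.1
5. 1.25(133) + 0.7(268) + 0.75(290) = 571.4
6. 1.35(133) + 1.7(290) + 0.75(334) = 923.1
Maximum is from combination 6.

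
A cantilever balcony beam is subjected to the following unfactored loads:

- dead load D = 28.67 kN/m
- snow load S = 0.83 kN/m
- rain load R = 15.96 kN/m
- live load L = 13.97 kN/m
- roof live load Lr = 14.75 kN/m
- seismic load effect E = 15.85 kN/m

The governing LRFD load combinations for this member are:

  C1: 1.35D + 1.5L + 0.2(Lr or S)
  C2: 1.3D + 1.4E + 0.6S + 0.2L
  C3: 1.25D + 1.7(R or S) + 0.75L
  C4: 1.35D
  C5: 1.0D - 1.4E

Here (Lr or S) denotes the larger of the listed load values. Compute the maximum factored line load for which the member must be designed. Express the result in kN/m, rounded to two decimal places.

(Lr or S) → Lr = 14.75 kN/m; (R or S) → R = 15.96 kN/m.
C1: 1.35(28.67) + 1.5(13.97) + 0.2(14.75) = 62.61
C2: 1.3(28.67) + 1.4(15.85) + 0.6(0.83) + 0.2(13.97) = 62.75
C3: 1.25(28.67) + 1.7(15.96) + 0.75(13.97) = 73.45
C4: 1.35(28.67) = 38.70
C5: 1.0(28.67) - 1.4(15.85) = 6.48
The controlling combination is 3, giving 73.45 kN/m.

73.45 kN/m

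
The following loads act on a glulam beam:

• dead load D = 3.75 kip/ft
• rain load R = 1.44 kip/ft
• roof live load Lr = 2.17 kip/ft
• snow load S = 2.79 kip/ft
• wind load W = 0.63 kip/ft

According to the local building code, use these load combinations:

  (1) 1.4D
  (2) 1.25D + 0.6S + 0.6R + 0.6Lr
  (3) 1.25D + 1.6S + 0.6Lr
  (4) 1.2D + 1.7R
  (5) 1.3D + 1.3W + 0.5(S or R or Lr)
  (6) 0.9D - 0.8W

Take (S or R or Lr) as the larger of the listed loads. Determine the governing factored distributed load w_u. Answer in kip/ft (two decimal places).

(S or R or Lr) → S = 2.79 kip/ft.
(1) 1.4(3.75) = 5.25
(2) 1.25(3.75) + 0.6(2.79) + 0.6(1.44) + 0.6(2.17) = 8.53
(3) 1.25(3.75) + 1.6(2.79) + 0.6(2.17) = 4.69 + 4.46 + 1.30 = 10.45
(4) 1.2(3.75) + 1.7(1.44) = 4.50 + 2.45 = 6.95
(5) 1.3(3.75) + 1.3(0.63) + 0.5(2.79) = 7.09
(6) 0.9(3.75) - 0.8(0.63) = 2.87
The controlling combination is 3, giving 10.45 kip/ft.

10.45 kip/ft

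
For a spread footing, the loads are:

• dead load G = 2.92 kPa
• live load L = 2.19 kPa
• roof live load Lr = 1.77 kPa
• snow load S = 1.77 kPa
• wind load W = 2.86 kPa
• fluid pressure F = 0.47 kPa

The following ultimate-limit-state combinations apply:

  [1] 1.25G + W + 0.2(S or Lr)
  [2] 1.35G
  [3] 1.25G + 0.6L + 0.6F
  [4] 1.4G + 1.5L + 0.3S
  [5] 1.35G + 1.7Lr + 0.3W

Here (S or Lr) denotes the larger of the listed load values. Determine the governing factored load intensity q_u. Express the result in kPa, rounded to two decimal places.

(S or Lr) → S = 1.77 kPa.
[1] 1.25(2.92) + 1.0(2.86) + 0.2(1.77) = 6.86
[2] 1.35(2.92) = 3.94
[3] 1.25(2.92) + 0.6(2.19) + 0.6(0.47) = 5.25
[4] 1.4(2.92) + 1.5(2.19) + 0.3(1.77) = 7.90
[5] 1.35(2.92) + 1.7(1.77) + 0.3(2.86) = 7.81
The controlling combination is 4, giving 7.90 kPa.

7.90 kPa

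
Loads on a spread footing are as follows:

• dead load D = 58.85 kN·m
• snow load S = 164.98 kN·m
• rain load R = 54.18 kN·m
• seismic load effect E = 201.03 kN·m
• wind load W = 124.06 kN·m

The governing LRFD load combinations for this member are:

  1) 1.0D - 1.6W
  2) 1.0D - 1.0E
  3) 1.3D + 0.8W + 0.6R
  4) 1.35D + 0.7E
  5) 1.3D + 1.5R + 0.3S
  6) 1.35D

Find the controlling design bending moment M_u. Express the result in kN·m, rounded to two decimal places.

220.17 kN·m

1) 1.0(58.85) - 1.6(124.06) = -139.65
2) 1.0(58.85) - 1.0(201.03) = -142.18
3) 1.3(58.85) + 0.8(124.06) + 0.6(54.18) = 208.26
4) 1.35(58.85) + 0.7(201.03) = 220.17
5) 1.3(58.85) + 1.5(54.18) + 0.3(164.98) = 207.27
6) 1.35(58.85) = 79.45
Combination 4 governs: M_u = 220.17 kN·m.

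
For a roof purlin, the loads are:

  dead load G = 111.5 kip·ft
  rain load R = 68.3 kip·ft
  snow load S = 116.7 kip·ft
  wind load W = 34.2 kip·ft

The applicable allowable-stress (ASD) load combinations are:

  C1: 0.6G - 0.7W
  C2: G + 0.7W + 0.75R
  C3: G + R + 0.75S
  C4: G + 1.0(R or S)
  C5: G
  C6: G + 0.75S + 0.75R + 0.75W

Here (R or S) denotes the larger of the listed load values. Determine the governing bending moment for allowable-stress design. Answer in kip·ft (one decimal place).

(R or S) → S = 116.7 kip·ft.
C1: 0.6(111.5) - 0.7(34.2) = 66.9 - 23.9 = 43.0
C2: 1.0(111.5) + 0.7(34.2) + 0.75(68.3) = 186.7
C3: 1.0(111.5) + 1.0(68.3) + 0.75(116.7) = 111.5 + 68.3 + 87.5 = 267.3
C4: 1.0(111.5) + 1.0(116.7) = 111.5 + 116.7 = 228.2
C5: 1.0(111.5) = 111.5
C6: 1.0(111.5) + 0.75(116.7) + 0.75(68.3) + 0.75(34.2) = 111.5 + 87.5 + 51.2 + 25.7 = 275.9
The controlling combination is 6, giving 275.9 kip·ft.

275.9 kip·ft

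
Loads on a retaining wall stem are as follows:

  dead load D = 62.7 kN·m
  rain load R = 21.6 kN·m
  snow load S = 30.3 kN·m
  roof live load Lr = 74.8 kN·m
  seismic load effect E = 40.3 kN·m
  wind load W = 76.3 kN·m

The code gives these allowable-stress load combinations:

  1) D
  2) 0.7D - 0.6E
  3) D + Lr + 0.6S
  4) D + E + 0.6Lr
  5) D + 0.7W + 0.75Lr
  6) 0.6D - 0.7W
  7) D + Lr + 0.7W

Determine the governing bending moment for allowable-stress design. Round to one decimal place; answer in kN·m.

190.9 kN·m

1) 1.0(62.7) = 62.7
2) 0.7(62.7) - 0.6(40.3) = 19.7
3) 1.0(62.7) + 1.0(74.8) + 0.6(30.3) = 155.7
4) 1.0(62.7) + 1.0(40.3) + 0.6(74.8) = 147.9
5) 1.0(62.7) + 0.7(76.3) + 0.75(74.8) = 172.2
6) 0.6(62.7) - 0.7(76.3) = -15.8
7) 1.0(62.7) + 1.0(74.8) + 0.7(76.3) = 190.9
The controlling combination is 7, giving 190.9 kN·m.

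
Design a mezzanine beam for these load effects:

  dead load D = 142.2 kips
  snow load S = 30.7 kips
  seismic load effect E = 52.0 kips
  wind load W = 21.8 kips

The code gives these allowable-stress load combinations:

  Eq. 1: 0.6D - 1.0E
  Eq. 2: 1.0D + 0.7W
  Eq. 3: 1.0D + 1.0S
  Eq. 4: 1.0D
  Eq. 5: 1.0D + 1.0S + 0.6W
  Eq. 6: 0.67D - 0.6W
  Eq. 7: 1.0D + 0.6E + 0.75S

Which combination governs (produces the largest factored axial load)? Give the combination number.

Eq. 1: 0.6(142.2) - 1.0(52.0) = 85.3 - 52.0 = 33.3
Eq. 2: 1.0(142.2) + 0.7(21.8) = 142.2 + 15.3 = 157.5
Eq. 3: 1.0(142.2) + 1.0(30.7) = 142.2 + 30.7 = 172.9
Eq. 4: 1.0(142.2) = 142.2
Eq. 5: 1.0(142.2) + 1.0(30.7) + 0.6(21.8) = 142.2 + 30.7 + 13.1 = 186.0
Eq. 6: 0.67(142.2) - 0.6(21.8) = 95.3 - 13.1 = 82.2
Eq. 7: 1.0(142.2) + 0.6(52.0) + 0.75(30.7) = 142.2 + 31.2 + 23.0 = 196.4
The largest value is 196.4 kips from combination 7.

Combination 7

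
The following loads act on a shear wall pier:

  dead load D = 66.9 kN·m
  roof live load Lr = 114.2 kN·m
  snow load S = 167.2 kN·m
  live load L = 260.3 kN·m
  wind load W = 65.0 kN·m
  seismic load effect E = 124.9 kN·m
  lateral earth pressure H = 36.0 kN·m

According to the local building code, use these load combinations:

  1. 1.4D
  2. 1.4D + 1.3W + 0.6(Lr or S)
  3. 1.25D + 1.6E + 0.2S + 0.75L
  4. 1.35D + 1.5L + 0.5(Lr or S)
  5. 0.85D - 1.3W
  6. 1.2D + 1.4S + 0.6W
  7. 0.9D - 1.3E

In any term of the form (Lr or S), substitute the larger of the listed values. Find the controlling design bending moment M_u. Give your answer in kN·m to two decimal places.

(Lr or S) → S = 167.2 kN·m.
1. 1.4(66.9) = 93.66
2. 1.4(66.9) + 1.3(65.0) + 0.6(167.2) = 93.66 + 84.50 + 100.32 = 278.48
3. 1.25(66.9) + 1.6(124.9) + 0.2(167.2) + 0.75(260.3) = 512.13
4. 1.35(66.9) + 1.5(260.3) + 0.5(167.2) = 90.32 + 390.45 + 83.60 = 564.37
5. 0.85(66.9) - 1.3(65.0) = -27.64
6. 1.2(66.9) + 1.4(167.2) + 0.6(65.0) = 80.28 + 234.08 + 39.00 = 353.36
7. 0.9(66.9) - 1.3(124.9) = 60.21 - 162.37 = -102.16
Maximum is from combination 4.

564.37 kN·m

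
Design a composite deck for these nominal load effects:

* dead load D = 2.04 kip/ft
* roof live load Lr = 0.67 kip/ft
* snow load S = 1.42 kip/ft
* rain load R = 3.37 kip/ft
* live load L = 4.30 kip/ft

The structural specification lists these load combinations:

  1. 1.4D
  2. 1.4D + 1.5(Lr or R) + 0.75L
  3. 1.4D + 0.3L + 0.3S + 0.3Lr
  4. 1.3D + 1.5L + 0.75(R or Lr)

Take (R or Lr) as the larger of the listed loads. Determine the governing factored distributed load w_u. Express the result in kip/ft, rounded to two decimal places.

11.63 kip/ft

(Lr or R) → R = 3.37 kip/ft; (R or Lr) → R = 3.37 kip/ft.
1. 1.4(2.04) = 2.86
2. 1.4(2.04) + 1.5(3.37) + 0.75(4.30) = 11.14
3. 1.4(2.04) + 0.3(4.30) + 0.3(1.42) + 0.3(0.67) = 4.77
4. 1.3(2.04) + 1.5(4.30) + 0.75(3.37) = 11.63
Combination 4 governs: w_u = 11.63 kip/ft.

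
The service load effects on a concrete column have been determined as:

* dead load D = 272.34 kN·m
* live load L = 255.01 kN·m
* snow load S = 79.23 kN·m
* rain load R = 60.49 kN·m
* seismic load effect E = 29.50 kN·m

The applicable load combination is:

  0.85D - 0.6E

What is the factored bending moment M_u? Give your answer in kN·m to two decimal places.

213.79 kN·m

0.85(272.34) - 0.6(29.50) = 213.79
M_u = 213.79 kN·m.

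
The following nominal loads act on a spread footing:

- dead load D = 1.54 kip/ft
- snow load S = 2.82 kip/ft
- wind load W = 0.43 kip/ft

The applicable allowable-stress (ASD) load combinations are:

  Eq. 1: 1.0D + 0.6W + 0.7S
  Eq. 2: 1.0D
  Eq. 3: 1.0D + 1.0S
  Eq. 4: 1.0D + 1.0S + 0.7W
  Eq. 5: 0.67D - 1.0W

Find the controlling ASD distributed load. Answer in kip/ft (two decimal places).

4.66 kip/ft

Eq. 1: 1.0(1.54) + 0.6(0.43) + 0.7(2.82) = 3.77
Eq. 2: 1.0(1.54) = 1.54
Eq. 3: 1.0(1.54) + 1.0(2.82) = 4.36
Eq. 4: 1.0(1.54) + 1.0(2.82) + 0.7(0.43) = 4.66
Eq. 5: 0.67(1.54) - 1.0(0.43) = 0.60
Maximum is from combination 4.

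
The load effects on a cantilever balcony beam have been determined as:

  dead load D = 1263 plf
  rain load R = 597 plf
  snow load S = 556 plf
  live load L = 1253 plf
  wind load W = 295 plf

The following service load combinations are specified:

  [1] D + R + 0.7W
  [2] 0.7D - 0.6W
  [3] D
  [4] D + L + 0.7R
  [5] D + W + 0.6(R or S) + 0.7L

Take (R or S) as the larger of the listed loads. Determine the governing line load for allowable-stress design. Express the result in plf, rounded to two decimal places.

(R or S) → R = 597 plf.
[1] 1.0(1263) + 1.0(597) + 0.7(295) = 1263.00 + 597.00 + 206.50 = 2066.50
[2] 0.7(1263) - 0.6(295) = 884.10 - 177.00 = 707.10
[3] 1.0(1263) = 1263.00
[4] 1.0(1263) + 1.0(1253) + 0.7(597) = 1263.00 + 1253.00 + 417.90 = 2933.90
[5] 1.0(1263) + 1.0(295) + 0.6(597) + 0.7(1253) = 1263.00 + 295.00 + 358.20 + 877.10 = 2793.30
Maximum is from combination 4.

2933.90 plf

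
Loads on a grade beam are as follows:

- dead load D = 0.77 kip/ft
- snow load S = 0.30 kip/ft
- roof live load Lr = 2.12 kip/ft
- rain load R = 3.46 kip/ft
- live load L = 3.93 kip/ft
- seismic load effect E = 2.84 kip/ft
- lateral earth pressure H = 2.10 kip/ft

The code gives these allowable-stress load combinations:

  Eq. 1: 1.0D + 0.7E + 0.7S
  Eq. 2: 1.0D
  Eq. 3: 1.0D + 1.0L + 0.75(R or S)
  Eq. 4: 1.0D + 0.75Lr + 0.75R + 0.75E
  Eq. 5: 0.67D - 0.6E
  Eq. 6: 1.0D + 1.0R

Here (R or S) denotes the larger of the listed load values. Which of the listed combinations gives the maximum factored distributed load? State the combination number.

Combination 3

(R or S) → R = 3.46 kip/ft.
Eq. 1: 1.0(0.77) + 0.7(2.84) + 0.7(0.30) = 0.77 + 1.99 + 0.21 = 2.97
Eq. 2: 1.0(0.77) = 0.77
Eq. 3: 1.0(0.77) + 1.0(3.93) + 0.75(3.46) = 0.77 + 3.93 + 2.60 = 7.30
Eq. 4: 1.0(0.77) + 0.75(2.12) + 0.75(3.46) + 0.75(2.84) = 0.77 + 1.59 + 2.60 + 2.13 = 7.09
Eq. 5: 0.67(0.77) - 0.6(2.84) = -1.19
Eq. 6: 1.0(0.77) + 1.0(3.46) = 0.77 + 3.46 = 4.23
The largest value is 7.30 kip/ft from combination 3.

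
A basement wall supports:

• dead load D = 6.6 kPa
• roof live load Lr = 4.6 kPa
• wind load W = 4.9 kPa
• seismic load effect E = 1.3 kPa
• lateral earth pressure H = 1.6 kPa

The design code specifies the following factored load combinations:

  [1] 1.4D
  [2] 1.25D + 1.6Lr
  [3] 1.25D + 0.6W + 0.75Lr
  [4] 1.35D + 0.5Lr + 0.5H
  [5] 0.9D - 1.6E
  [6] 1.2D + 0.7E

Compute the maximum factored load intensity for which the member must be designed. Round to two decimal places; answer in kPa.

[1] 1.4(6.6) = 9.24
[2] 1.25(6.6) + 1.6(4.6) = 8.25 + 7.36 = 15.61
[3] 1.25(6.6) + 0.6(4.9) + 0.75(4.6) = 8.25 + 2.94 + 3.45 = 14.64
[4] 1.35(6.6) + 0.5(4.6) + 0.5(1.6) = 8.91 + 2.30 + 0.80 = 12.01
[5] 0.9(6.6) - 1.6(1.3) = 5.94 - 2.08 = 3.86
[6] 1.2(6.6) + 0.7(1.3) = 7.92 + 0.91 = 8.83
Combination 2 governs: q_u = 15.61 kPa.

15.61 kPa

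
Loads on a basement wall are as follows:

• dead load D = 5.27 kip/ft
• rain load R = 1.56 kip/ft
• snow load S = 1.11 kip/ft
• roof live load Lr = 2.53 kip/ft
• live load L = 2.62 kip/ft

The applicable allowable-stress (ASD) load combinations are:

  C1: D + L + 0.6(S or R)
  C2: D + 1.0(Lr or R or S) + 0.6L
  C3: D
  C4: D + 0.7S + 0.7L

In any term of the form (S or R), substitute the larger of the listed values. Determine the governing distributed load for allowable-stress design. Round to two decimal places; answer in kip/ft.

(S or R) → R = 1.56 kip/ft; (Lr or R or S) → Lr = 2.53 kip/ft.
C1: 1.0(5.27) + 1.0(2.62) + 0.6(1.56) = 5.27 + 2.62 + 0.94 = 8.83
C2: 1.0(5.27) + 1.0(2.53) + 0.6(2.62) = 5.27 + 2.53 + 1.57 = 9.37
C3: 1.0(5.27) = 5.27
C4: 1.0(5.27) + 0.7(1.11) + 0.7(2.62) = 5.27 + 0.78 + 1.83 = 7.88
Combination 2 governs: w = 9.37 kip/ft.

9.37 kip/ft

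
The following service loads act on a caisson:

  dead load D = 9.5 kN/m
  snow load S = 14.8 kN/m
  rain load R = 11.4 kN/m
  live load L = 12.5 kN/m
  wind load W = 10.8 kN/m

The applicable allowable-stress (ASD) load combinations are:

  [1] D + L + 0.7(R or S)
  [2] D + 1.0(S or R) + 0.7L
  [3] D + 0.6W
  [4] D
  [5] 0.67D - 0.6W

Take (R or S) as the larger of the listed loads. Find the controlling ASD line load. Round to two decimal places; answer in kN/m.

33.05 kN/m

(R or S) → S = 14.8 kN/m; (S or R) → S = 14.8 kN/m.
[1] 1.0(9.5) + 1.0(12.5) + 0.7(14.8) = 32.36
[2] 1.0(9.5) + 1.0(14.8) + 0.7(12.5) = 33.05
[3] 1.0(9.5) + 0.6(10.8) = 15.98
[4] 1.0(9.5) = 9.50
[5] 0.67(9.5) - 0.6(10.8) = -0.12
Combination 2 governs: w = 33.05 kN/m.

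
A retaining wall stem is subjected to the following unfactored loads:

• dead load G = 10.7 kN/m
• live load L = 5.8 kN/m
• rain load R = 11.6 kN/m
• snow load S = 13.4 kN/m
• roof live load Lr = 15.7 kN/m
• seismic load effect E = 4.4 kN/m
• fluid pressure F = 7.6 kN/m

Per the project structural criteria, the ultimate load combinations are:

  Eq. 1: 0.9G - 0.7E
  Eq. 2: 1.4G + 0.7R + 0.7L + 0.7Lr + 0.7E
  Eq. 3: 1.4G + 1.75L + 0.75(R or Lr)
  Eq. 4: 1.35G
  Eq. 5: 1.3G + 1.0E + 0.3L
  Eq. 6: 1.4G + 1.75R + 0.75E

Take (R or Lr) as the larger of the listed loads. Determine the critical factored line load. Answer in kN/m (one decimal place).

41.2 kN/m

(R or Lr) → Lr = 15.7 kN/m.
Eq. 1: 0.9(10.7) - 0.7(4.4) = 6.6
Eq. 2: 1.4(10.7) + 0.7(11.6) + 0.7(5.8) + 0.7(15.7) + 0.7(4.4) = 41.2
Eq. 3: 1.4(10.7) + 1.75(5.8) + 0.75(15.7) = 36.9
Eq. 4: 1.35(10.7) = 14.4
Eq. 5: 1.3(10.7) + 1.0(4.4) + 0.3(5.8) = 20.1
Eq. 6: 1.4(10.7) + 1.75(11.6) + 0.75(4.4) = 15.0 + 20.3 + 3.3 = 38.6
The controlling combination is 2, giving 41.2 kN/m.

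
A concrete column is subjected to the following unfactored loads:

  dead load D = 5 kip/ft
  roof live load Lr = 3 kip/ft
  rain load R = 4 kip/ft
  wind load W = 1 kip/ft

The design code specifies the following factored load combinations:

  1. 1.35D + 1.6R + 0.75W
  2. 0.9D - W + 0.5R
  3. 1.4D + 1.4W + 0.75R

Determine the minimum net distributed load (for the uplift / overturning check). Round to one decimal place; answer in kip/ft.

1. 1.35(5) + 1.6(4) + 0.75(1) = 13.9
2. 0.9(5) - 1.0(1) + 0.5(4) = 5.5
3. 1.4(5) + 1.4(1) + 0.75(4) = 11.4
Combination 2 gives the minimum: 5.5 kip/ft.

5.5 kip/ft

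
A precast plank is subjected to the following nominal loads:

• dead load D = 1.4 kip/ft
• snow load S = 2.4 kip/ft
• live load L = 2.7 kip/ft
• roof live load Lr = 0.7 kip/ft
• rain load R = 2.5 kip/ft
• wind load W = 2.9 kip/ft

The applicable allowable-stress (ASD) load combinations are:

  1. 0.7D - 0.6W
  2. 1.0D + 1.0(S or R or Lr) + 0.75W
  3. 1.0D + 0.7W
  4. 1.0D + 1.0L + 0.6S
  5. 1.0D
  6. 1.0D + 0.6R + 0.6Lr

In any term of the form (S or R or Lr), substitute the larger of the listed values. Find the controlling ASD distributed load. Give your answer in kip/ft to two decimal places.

6.08 kip/ft

(S or R or Lr) → R = 2.5 kip/ft.
1. 0.7(1.4) - 0.6(2.9) = 0.98 - 1.74 = -0.76
2. 1.0(1.4) + 1.0(2.5) + 0.75(2.9) = 1.40 + 2.50 + 2.18 = 6.08
3. 1.0(1.4) + 0.7(2.9) = 1.40 + 2.03 = 3.43
4. 1.0(1.4) + 1.0(2.7) + 0.6(2.4) = 1.40 + 2.70 + 1.44 = 5.54
5. 1.0(1.4) = 1.40
6. 1.0(1.4) + 0.6(2.5) + 0.6(0.7) = 1.40 + 1.50 + 0.42 = 3.32
The controlling combination is 2, giving 6.08 kip/ft.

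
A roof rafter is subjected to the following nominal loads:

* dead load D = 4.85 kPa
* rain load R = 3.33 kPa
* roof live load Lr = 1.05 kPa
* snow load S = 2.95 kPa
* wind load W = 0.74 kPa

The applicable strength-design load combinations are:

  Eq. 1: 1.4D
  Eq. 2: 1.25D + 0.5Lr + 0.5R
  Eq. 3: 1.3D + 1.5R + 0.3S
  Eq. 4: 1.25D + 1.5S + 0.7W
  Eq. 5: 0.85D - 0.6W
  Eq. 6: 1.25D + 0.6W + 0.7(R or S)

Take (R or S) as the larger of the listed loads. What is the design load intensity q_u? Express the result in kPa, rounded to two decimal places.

(R or S) → R = 3.33 kPa.
Eq. 1: 1.4(4.85) = 6.79
Eq. 2: 1.25(4.85) + 0.5(1.05) + 0.5(3.33) = 8.25
Eq. 3: 1.3(4.85) + 1.5(3.33) + 0.3(2.95) = 12.19
Eq. 4: 1.25(4.85) + 1.5(2.95) + 0.7(0.74) = 6.06 + 4.43 + 0.52 = 11.01
Eq. 5: 0.85(4.85) - 0.6(0.74) = 4.12 - 0.44 = 3.68
Eq. 6: 1.25(4.85) + 0.6(0.74) + 0.7(3.33) = 8.84
Maximum is from combination 3.

12.19 kPa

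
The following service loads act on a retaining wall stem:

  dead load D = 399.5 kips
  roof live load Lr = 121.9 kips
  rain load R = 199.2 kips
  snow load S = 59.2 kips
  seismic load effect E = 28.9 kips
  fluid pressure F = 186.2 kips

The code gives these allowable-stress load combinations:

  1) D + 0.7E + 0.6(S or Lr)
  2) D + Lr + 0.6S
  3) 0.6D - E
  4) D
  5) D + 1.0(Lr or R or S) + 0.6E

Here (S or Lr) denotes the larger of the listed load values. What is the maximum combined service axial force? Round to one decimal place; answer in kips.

(S or Lr) → Lr = 121.9 kips; (Lr or R or S) → R = 199.2 kips.
1) 1.0(399.5) + 0.7(28.9) + 0.6(121.9) = 492.9
2) 1.0(399.5) + 1.0(121.9) + 0.6(59.2) = 399.5 + 121.9 + 35.5 = 556.9
3) 0.6(399.5) - 1.0(28.9) = 239.7 - 28.9 = 210.8
4) 1.0(399.5) = 399.5
5) 1.0(399.5) + 1.0(199.2) + 0.6(28.9) = 399.5 + 199.2 + 17.3 = 616.0
The controlling combination is 5, giving 616.0 kips.

616.0 kips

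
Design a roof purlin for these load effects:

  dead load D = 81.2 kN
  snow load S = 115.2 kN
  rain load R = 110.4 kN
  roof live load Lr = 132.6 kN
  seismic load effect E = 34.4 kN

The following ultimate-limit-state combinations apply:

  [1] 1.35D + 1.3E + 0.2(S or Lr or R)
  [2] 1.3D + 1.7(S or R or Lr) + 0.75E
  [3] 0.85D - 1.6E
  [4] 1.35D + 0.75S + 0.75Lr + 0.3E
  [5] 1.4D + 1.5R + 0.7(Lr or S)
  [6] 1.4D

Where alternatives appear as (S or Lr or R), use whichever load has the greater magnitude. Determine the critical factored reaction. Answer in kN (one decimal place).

372.1 kN

(S or Lr or R) → Lr = 132.6 kN; (S or R or Lr) → Lr = 132.6 kN; (Lr or S) → Lr = 132.6 kN.
[1] 1.35(81.2) + 1.3(34.4) + 0.2(132.6) = 180.9
[2] 1.3(81.2) + 1.7(132.6) + 0.75(34.4) = 105.6 + 225.4 + 25.8 = 356.8
[3] 0.85(81.2) - 1.6(34.4) = 69.0 - 55.0 = 14.0
[4] 1.35(81.2) + 0.75(115.2) + 0.75(132.6) + 0.3(34.4) = 109.6 + 86.4 + 99.5 + 10.3 = 305.8
[5] 1.4(81.2) + 1.5(110.4) + 0.7(132.6) = 113.7 + 165.6 + 92.8 = 372.1
[6] 1.4(81.2) = 113.7
Combination 5 governs: V_u = 372.1 kN.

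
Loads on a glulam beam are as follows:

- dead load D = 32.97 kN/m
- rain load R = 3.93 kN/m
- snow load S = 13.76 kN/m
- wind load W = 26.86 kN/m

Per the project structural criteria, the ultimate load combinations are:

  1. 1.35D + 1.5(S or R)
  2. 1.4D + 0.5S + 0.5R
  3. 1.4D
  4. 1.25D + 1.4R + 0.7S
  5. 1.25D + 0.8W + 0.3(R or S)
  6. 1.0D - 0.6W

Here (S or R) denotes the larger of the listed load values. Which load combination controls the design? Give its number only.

(S or R) → S = 13.76 kN/m; (R or S) → S = 13.76 kN/m.
1. 1.35(32.97) + 1.5(13.76) = 65.15
2. 1.4(32.97) + 0.5(13.76) + 0.5(3.93) = 55.00
3. 1.4(32.97) = 46.16
4. 1.25(32.97) + 1.4(3.93) + 0.7(13.76) = 56.35
5. 1.25(32.97) + 0.8(26.86) + 0.3(13.76) = 66.83
6. 1.0(32.97) - 0.6(26.86) = 16.85
The largest value is 66.83 kN/m from combination 5.

Combination 5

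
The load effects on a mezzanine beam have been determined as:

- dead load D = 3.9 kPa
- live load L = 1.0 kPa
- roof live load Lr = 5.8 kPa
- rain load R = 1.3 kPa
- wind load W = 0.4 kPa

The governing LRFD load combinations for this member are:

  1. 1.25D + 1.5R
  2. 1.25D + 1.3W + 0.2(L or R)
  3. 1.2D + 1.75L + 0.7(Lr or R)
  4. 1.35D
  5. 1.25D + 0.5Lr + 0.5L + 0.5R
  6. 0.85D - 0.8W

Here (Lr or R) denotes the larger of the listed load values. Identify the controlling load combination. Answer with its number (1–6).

Combination 3

(L or R) → R = 1.3 kPa; (Lr or R) → Lr = 5.8 kPa.
1. 1.25(3.9) + 1.5(1.3) = 4.88 + 1.95 = 6.83
2. 1.25(3.9) + 1.3(0.4) + 0.2(1.3) = 4.88 + 0.52 + 0.26 = 5.66
3. 1.2(3.9) + 1.75(1.0) + 0.7(5.8) = 4.68 + 1.75 + 4.06 = 10.49
4. 1.35(3.9) = 5.27
5. 1.25(3.9) + 0.5(5.8) + 0.5(1.0) + 0.5(1.3) = 4.88 + 2.90 + 0.50 + 0.65 = 8.93
6. 0.85(3.9) - 0.8(0.4) = 3.32 - 0.32 = 3.00
The largest value is 10.49 kPa from combination 3.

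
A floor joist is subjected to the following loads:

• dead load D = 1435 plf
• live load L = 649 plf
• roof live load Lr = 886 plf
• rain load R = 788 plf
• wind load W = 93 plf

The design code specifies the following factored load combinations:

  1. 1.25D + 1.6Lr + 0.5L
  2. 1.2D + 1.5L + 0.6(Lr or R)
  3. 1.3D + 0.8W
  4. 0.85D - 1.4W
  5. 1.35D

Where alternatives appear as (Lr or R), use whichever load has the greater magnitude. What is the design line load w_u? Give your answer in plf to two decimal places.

(Lr or R) → Lr = 886 plf.
1. 1.25(1435) + 1.6(886) + 0.5(649) = 1793.75 + 1417.60 + 324.50 = 3535.85
2. 1.2(1435) + 1.5(649) + 0.6(886) = 1722.00 + 973.50 + 531.60 = 3227.10
3. 1.3(1435) + 0.8(93) = 1865.50 + 74.40 = 1939.90
4. 0.85(1435) - 1.4(93) = 1219.75 - 130.20 = 1089.55
5. 1.35(1435) = 1937.25
The controlling combination is 1, giving 3535.85 plf.

3535.85 plf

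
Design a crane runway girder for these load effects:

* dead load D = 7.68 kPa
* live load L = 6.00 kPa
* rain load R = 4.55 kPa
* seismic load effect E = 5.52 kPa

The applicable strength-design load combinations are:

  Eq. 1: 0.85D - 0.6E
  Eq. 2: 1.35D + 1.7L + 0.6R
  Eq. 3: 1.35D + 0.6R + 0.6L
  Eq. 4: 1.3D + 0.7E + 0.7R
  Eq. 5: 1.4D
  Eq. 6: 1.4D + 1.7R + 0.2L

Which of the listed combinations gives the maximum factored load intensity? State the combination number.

Combination 2

Eq. 1: 0.85(7.68) - 0.6(5.52) = 6.53 - 3.31 = 3.22
Eq. 2: 1.35(7.68) + 1.7(6.00) + 0.6(4.55) = 10.37 + 10.20 + 2.73 = 23.30
Eq. 3: 1.35(7.68) + 0.6(4.55) + 0.6(6.00) = 10.37 + 2.73 + 3.60 = 16.70
Eq. 4: 1.3(7.68) + 0.7(5.52) + 0.7(4.55) = 9.98 + 3.86 + 3.19 = 17.03
Eq. 5: 1.4(7.68) = 10.75
Eq. 6: 1.4(7.68) + 1.7(4.55) + 0.2(6.00) = 10.75 + 7.74 + 1.20 = 19.69
The largest value is 23.30 kPa from combination 2.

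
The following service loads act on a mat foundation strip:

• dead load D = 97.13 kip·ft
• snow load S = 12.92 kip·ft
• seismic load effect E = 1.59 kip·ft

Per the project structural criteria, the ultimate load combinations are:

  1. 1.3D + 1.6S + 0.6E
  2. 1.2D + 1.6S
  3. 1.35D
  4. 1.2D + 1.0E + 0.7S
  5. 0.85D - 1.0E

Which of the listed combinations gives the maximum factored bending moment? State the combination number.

Combination 1

1. 1.3(97.13) + 1.6(12.92) + 0.6(1.59) = 147.90
2. 1.2(97.13) + 1.6(12.92) = 137.23
3. 1.35(97.13) = 131.13
4. 1.2(97.13) + 1.0(1.59) + 0.7(12.92) = 127.19
5. 0.85(97.13) - 1.0(1.59) = 80.97
The largest value is 147.90 kip·ft from combination 1.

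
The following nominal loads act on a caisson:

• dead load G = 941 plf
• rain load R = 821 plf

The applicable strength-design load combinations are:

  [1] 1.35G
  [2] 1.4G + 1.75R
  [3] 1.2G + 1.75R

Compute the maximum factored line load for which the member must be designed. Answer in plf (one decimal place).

[1] 1.35(941) = 1270.4
[2] 1.4(941) + 1.75(821) = 1317.4 + 1436.8 = 2754.2
[3] 1.2(941) + 1.75(821) = 1129.2 + 1436.8 = 2566.0
Maximum is from combination 2.

2754.2 plf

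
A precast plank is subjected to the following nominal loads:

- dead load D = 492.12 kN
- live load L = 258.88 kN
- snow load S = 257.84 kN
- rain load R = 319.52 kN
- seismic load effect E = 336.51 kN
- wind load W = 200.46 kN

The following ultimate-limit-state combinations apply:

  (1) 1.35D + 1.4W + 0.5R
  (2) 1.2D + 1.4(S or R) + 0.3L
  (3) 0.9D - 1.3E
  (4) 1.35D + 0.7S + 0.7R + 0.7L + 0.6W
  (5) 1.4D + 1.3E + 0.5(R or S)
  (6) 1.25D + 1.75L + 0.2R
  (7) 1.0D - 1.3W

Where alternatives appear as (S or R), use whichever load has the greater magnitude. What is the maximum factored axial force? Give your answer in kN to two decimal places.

1370.01 kN

(S or R) → R = 319.52 kN; (R or S) → R = 319.52 kN.
(1) 1.35(492.12) + 1.4(200.46) + 0.5(319.52) = 1104.77
(2) 1.2(492.12) + 1.4(319.52) + 0.3(258.88) = 1115.54
(3) 0.9(492.12) - 1.3(336.51) = 5.45
(4) 1.35(492.12) + 0.7(257.84) + 0.7(319.52) + 0.7(258.88) + 0.6(200.46) = 1370.01
(5) 1.4(492.12) + 1.3(336.51) + 0.5(319.52) = 1286.19
(6) 1.25(492.12) + 1.75(258.88) + 0.2(319.52) = 1132.09
(7) 1.0(492.12) - 1.3(200.46) = 231.52
The controlling combination is 4, giving 1370.01 kN.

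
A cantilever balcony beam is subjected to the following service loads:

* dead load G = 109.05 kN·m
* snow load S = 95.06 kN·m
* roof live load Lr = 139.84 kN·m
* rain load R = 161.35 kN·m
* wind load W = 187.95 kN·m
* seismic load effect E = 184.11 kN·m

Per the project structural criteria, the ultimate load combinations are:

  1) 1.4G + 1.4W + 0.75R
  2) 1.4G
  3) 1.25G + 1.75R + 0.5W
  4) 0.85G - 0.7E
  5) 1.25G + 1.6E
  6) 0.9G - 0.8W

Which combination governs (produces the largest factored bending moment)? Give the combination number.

Combination 1

1) 1.4(109.05) + 1.4(187.95) + 0.75(161.35) = 152.67 + 263.13 + 121.01 = 536.81
2) 1.4(109.05) = 152.67
3) 1.25(109.05) + 1.75(161.35) + 0.5(187.95) = 136.31 + 282.36 + 93.98 = 512.65
4) 0.85(109.05) - 0.7(184.11) = -36.18
5) 1.25(109.05) + 1.6(184.11) = 136.31 + 294.58 = 430.89
6) 0.9(109.05) - 0.8(187.95) = -52.22
The largest value is 536.81 kN·m from combination 1.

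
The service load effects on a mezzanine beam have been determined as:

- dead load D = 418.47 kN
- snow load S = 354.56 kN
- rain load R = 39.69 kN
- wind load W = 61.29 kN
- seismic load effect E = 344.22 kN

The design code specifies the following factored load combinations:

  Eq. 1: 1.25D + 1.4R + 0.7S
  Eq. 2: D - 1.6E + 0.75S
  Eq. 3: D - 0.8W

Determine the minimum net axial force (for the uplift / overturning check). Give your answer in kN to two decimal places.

133.64 kN

Eq. 1: 1.25(418.47) + 1.4(39.69) + 0.7(354.56) = 523.09 + 55.57 + 248.19 = 826.85
Eq. 2: 1.0(418.47) - 1.6(344.22) + 0.75(354.56) = 418.47 - 550.75 + 265.92 = 133.64
Eq. 3: 1.0(418.47) - 0.8(61.29) = 418.47 - 49.03 = 369.44
Combination 2 gives the minimum: 133.64 kN.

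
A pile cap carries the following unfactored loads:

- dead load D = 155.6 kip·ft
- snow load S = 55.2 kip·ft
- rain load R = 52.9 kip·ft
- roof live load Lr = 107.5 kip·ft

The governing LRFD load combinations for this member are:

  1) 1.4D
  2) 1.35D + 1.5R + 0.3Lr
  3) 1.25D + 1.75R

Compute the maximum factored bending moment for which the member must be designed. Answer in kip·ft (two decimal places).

1) 1.4(155.6) = 217.84
2) 1.35(155.6) + 1.5(52.9) + 0.3(107.5) = 210.06 + 79.35 + 32.25 = 321.66
3) 1.25(155.6) + 1.75(52.9) = 194.50 + 92.58 = 287.08
The controlling combination is 2, giving 321.66 kip·ft.

321.66 kip·ft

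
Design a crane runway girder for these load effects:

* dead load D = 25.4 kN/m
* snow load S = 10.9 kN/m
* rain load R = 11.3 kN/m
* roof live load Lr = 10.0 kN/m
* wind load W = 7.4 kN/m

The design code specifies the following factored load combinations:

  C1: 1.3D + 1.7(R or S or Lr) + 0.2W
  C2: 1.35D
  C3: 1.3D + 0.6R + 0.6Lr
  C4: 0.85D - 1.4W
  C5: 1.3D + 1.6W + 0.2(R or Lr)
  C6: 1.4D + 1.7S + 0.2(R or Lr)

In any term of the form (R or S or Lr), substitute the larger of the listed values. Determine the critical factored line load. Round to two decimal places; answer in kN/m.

56.35 kN/m

(R or S or Lr) → R = 11.3 kN/m; (R or Lr) → R = 11.3 kN/m.
C1: 1.3(25.4) + 1.7(11.3) + 0.2(7.4) = 33.02 + 19.21 + 1.48 = 53.71
C2: 1.35(25.4) = 34.29
C3: 1.3(25.4) + 0.6(11.3) + 0.6(10.0) = 33.02 + 6.78 + 6.00 = 45.80
C4: 0.85(25.4) - 1.4(7.4) = 21.59 - 10.36 = 11.23
C5: 1.3(25.4) + 1.6(7.4) + 0.2(11.3) = 33.02 + 11.84 + 2.26 = 47.12
C6: 1.4(25.4) + 1.7(10.9) + 0.2(11.3) = 35.56 + 18.53 + 2.26 = 56.35
Combination 6 governs: w_u = 56.35 kN/m.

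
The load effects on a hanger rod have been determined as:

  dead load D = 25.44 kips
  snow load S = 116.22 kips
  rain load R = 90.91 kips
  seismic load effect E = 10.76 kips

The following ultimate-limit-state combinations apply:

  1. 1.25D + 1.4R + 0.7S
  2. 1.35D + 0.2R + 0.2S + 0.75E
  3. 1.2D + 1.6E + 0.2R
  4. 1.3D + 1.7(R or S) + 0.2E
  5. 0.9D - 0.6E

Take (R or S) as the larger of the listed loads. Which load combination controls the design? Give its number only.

(R or S) → S = 116.22 kips.
1. 1.25(25.44) + 1.4(90.91) + 0.7(116.22) = 240.43
2. 1.35(25.44) + 0.2(90.91) + 0.2(116.22) + 0.75(10.76) = 83.84
3. 1.2(25.44) + 1.6(10.76) + 0.2(90.91) = 30.53 + 17.22 + 18.18 = 65.93
4. 1.3(25.44) + 1.7(116.22) + 0.2(10.76) = 232.80
5. 0.9(25.44) - 0.6(10.76) = 22.90 - 6.46 = 16.44
The largest value is 240.43 kips from combination 1.

Combination 1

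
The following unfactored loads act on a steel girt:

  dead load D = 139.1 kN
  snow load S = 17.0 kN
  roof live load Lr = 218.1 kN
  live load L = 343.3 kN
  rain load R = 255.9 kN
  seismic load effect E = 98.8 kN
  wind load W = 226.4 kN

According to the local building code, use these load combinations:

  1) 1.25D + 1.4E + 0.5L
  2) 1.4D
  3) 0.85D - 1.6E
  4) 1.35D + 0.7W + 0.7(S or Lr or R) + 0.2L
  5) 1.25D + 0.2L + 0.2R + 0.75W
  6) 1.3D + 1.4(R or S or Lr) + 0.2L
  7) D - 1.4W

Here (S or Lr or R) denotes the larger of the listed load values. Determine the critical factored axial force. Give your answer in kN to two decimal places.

(S or Lr or R) → R = 255.9 kN; (R or S or Lr) → R = 255.9 kN.
1) 1.25(139.1) + 1.4(98.8) + 0.5(343.3) = 483.85
2) 1.4(139.1) = 194.74
3) 0.85(139.1) - 1.6(98.8) = -39.85
4) 1.35(139.1) + 0.7(226.4) + 0.7(255.9) + 0.2(343.3) = 594.06
5) 1.25(139.1) + 0.2(343.3) + 0.2(255.9) + 0.75(226.4) = 463.52
6) 1.3(139.1) + 1.4(255.9) + 0.2(343.3) = 607.75
7) 1.0(139.1) - 1.4(226.4) = -177.86
Combination 6 governs: N_u = 607.75 kN.

607.75 kN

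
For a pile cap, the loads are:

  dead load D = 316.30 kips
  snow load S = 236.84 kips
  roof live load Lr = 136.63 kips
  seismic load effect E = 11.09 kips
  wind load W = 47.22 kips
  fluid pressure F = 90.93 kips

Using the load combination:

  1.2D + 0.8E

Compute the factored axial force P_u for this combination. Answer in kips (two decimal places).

1.2(316.30) + 0.8(11.09) = 388.43
P_u = 388.43 kips.

388.43 kips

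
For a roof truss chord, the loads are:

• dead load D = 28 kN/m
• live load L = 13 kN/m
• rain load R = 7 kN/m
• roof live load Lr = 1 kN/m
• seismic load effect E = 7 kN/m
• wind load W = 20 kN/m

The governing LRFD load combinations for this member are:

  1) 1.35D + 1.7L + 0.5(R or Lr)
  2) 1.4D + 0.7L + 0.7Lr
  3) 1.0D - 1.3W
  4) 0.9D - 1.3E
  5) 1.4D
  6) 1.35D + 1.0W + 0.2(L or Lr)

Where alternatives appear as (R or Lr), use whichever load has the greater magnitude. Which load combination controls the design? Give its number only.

(R or Lr) → R = 7 kN/m; (L or Lr) → L = 13 kN/m.
1) 1.35(28) + 1.7(13) + 0.5(7) = 37.80 + 22.10 + 3.50 = 63.40
2) 1.4(28) + 0.7(13) + 0.7(1) = 39.20 + 9.10 + 0.70 = 49.00
3) 1.0(28) - 1.3(20) = 28.00 - 26.00 = 2.00
4) 0.9(28) - 1.3(7) = 25.20 - 9.10 = 16.10
5) 1.4(28) = 39.20
6) 1.35(28) + 1.0(20) + 0.2(13) = 37.80 + 20.00 + 2.60 = 60.40
The largest value is 63.40 kN/m from combination 1.

Combination 1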